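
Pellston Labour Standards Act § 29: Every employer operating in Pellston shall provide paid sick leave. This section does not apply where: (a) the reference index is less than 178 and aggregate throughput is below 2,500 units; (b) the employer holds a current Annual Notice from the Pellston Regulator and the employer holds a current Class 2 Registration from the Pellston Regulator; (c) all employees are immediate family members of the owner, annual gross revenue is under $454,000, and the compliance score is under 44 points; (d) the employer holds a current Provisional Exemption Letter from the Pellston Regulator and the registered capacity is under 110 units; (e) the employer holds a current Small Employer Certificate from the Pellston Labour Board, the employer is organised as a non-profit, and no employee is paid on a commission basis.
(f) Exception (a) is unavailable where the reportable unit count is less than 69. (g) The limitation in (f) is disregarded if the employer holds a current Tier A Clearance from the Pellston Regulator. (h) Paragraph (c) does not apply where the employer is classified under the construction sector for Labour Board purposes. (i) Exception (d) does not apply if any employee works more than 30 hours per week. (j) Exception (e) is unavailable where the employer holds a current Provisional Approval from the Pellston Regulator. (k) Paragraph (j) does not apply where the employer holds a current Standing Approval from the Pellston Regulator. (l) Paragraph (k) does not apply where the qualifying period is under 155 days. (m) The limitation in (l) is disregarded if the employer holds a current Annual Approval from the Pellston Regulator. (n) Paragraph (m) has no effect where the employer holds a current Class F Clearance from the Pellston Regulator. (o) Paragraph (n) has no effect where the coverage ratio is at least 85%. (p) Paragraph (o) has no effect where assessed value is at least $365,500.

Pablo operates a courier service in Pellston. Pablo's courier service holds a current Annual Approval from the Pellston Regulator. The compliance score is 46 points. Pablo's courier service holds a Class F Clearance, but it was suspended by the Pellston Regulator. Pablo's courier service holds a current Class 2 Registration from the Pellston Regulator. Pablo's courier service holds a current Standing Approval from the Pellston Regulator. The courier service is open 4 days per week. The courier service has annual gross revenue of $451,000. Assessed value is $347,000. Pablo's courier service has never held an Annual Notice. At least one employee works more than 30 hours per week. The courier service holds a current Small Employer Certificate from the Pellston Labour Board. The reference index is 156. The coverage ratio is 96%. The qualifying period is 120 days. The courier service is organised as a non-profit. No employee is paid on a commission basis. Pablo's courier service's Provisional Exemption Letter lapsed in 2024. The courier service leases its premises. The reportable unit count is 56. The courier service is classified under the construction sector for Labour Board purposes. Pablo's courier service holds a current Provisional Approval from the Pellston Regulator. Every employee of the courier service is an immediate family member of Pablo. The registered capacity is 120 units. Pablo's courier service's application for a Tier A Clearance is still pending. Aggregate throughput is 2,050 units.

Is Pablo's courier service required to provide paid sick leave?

No — exception (e) applies; Pablo's courier service is not required to provide paid sick leave.

Exception (a): the reference index is 156, less than the 178 limit; aggregate throughput is 2,050 units, below the 2,500 units limit — every condition holds. However, paragraphs (f)–(g) must be considered: (f) operates against (a): the reportable unit count is 56, less than the 69 limit. (g) is inapplicable (no current Tier A Clearance is held), so (f) stands. (a) is therefore removed.
Exception (b) does not apply: there is no Annual Notice in force.
Exception (c) requires that the compliance score is under 44 points; but the compliance score is 46 points, not under 44 points, so (c) is unavailable.
Exception (d) requires that the employer holds a current Provisional Exemption Letter from the Pellston Regulator; but no current Provisional Exemption Letter is held, so (d) is unavailable.
Exception (e)'s conditions are all satisfied: a current Small Employer Certificate is held; the employer is a non-profit; no employee is paid on commission. Under paragraphs (j)–(p): (j) would limit (e) — a current Provisional Approval is held — but (k) sets (j) aside: (k) is engaged — a current Standing Approval is held. (l) would limit (k) — the qualifying period is 120 days, under the 155 days limit — but (m) sets (l) aside: (m) is triggered — a current Annual Approval is held. (n) is not triggered (there is no Class F Clearance in force), so (m) stands. (e) remains available.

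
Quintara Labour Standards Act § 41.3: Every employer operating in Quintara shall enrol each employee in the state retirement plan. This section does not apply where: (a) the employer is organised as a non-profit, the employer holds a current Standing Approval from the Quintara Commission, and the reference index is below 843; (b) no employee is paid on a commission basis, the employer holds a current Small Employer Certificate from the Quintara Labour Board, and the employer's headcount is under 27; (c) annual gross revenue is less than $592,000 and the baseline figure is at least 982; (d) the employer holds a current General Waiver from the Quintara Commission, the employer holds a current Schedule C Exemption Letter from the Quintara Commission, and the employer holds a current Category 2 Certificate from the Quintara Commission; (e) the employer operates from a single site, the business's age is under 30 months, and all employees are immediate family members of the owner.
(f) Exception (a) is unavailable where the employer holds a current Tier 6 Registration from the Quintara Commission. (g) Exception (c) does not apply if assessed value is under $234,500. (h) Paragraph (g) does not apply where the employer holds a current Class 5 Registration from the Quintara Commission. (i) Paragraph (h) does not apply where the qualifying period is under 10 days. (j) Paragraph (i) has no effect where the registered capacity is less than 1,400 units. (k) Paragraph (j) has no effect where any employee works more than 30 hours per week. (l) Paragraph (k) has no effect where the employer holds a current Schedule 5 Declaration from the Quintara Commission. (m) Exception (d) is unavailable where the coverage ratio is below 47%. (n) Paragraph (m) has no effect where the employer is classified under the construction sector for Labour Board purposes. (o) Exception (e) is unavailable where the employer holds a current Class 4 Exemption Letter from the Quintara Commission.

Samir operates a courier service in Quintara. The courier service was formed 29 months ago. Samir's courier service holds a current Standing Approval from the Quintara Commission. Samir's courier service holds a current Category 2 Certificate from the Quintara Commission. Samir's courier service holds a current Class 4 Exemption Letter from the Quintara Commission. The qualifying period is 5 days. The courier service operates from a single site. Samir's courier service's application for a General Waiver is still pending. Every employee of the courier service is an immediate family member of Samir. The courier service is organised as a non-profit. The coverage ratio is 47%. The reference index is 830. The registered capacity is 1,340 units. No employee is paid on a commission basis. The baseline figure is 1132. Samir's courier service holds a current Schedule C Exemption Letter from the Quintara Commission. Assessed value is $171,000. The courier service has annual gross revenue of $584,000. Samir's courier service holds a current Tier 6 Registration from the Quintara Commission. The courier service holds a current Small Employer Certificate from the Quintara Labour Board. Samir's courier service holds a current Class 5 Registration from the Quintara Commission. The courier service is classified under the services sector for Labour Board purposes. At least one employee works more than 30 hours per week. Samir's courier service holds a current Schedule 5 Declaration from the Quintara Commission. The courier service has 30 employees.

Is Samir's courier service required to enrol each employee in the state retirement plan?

All of (a)'s requirements are met (the employer is a non-profit; a current Standing Approval is held; the reference index is 830, below the 843 limit). However, paragraph (f) must be considered: (f) operates against (a): a current Tier 6 Registration is held. So (a) is unavailable.
Exception (b) does not apply: the employer's headcount is 30, not under 27.
All of (c)'s requirements are met (annual gross revenue is $584,000, less than the $592,000 limit; the baseline figure is 1,132, meeting the 982 threshold). Considering the limiting provisions: (g) operates (assessed value is $171,000, under the $234,500 limit), but is displaced by (h): (h) operates against (g): a current Class 5 Registration is held. (i) would limit (h) — the qualifying period is 5 days, under the 10 days limit — but (j) sets (i) aside: (j) operates against (i): the registered capacity is 1,340 units, less than the 1,400 units limit. (k) would limit (j) — at least one employee exceeds 30 hours/week — but (l) sets (k) aside: (l) applies — a current Schedule 5 Declaration is held. (c) remains available.
Exception (d) requires that the employer holds a current General Waiver from the Quintara Commission; but no current General Waiver is held, so (d) is unavailable.
Exception (e)'s conditions are all satisfied: the employer operates from a single site; the business's age is 29 months, under the 30 months limit; every employee is an immediate family member. But: (o) operates — a current Class 4 Exemption Letter is held. Exception (e) does not apply.

No — exception (c) applies; Samir's courier service is not required to enrol each employee in the state retirement plan.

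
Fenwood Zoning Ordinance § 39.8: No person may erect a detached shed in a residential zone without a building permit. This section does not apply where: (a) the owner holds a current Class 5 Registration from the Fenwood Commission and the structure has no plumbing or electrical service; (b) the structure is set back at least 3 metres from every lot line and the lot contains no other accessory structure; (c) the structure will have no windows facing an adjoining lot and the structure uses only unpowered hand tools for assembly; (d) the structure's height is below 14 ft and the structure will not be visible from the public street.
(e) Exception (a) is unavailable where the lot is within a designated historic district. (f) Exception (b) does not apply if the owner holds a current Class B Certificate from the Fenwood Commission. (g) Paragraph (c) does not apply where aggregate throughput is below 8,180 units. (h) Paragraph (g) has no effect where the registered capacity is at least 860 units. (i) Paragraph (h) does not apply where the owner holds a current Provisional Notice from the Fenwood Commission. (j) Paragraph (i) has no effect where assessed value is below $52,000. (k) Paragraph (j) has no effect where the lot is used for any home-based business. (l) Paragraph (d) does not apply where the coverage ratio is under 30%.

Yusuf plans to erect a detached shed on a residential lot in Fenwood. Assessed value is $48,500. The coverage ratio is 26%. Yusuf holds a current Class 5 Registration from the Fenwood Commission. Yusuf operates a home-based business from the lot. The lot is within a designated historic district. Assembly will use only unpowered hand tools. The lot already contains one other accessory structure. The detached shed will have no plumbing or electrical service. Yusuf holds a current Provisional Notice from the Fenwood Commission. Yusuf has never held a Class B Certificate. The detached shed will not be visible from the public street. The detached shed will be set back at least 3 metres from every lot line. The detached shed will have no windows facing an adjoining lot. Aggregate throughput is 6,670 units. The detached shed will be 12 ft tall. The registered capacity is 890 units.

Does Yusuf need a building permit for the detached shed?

All of (a)'s requirements are met (a current Class 5 Registration is held; there is no plumbing or electrical service). Turning to paragraph (e): (e) operates against (a): the lot is in a historic district. (a) is therefore removed.
Exception (b) fails — the lot already has another accessory structure.
Exception (c): no windows face an adjoining lot; assembly uses only hand tools — every condition holds. However, paragraphs (g)–(k) must be considered: (g) operates against (c): aggregate throughput is 6,670 units, below the 8,180 units limit. (h) would limit (g) — the registered capacity is 890 units, meeting the 860 units threshold — but (i) sets (h) aside: (i) operates against (h): a current Provisional Notice is held. (j) would limit (i) — assessed value is $48,500, below the $52,000 limit — but (k) sets (j) aside: (k) is triggered — a home-based business operates on the lot. Exception (c) does not apply.
All of (d)'s requirements are met (the structure's height is 12 ft, below the 14 ft limit; the structure will not be visible from the street). Turning to paragraph (l): (l) operates against (d): the coverage ratio is 26%, under the 30% limit. Exception (d) does not apply.
No exception is made out. Yusuf falls within the general rule.

Yes — Yusuf must obtain a building permit.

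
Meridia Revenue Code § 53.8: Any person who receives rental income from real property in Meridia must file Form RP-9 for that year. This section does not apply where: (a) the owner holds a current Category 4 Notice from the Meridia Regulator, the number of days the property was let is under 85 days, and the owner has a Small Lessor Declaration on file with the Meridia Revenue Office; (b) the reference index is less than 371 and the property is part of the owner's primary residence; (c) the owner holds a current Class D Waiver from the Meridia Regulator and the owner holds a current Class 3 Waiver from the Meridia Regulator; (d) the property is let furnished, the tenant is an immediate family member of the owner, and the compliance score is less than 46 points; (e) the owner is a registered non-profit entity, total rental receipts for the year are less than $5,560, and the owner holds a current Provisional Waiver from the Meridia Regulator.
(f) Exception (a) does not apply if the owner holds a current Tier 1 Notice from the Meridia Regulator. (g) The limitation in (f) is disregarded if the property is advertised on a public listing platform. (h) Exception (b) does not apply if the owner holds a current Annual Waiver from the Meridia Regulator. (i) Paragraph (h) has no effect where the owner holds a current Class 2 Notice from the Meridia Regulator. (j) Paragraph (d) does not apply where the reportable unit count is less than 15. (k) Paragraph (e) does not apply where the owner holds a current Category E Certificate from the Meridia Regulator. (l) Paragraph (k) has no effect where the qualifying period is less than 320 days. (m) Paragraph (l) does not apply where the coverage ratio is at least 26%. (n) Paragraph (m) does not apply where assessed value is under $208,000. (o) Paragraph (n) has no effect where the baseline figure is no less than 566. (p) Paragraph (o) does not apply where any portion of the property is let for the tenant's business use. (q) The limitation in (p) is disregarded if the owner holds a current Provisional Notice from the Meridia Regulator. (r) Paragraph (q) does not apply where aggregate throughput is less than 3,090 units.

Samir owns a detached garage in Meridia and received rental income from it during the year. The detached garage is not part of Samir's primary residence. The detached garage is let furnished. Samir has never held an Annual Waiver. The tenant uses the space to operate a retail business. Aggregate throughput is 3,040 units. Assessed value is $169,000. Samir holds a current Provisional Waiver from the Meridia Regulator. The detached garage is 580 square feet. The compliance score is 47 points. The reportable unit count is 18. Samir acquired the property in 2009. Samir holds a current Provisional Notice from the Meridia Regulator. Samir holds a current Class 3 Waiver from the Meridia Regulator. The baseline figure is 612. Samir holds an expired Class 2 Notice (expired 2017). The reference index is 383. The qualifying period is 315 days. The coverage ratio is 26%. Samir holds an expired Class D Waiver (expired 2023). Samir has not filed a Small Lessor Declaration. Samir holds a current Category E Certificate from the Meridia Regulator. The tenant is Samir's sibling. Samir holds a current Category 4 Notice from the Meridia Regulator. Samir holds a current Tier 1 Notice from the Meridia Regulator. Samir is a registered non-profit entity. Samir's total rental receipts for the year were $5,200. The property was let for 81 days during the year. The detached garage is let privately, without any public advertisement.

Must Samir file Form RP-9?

No — exception (e) applies; Samir is not required to file Form RP-9.

Exception (a) fails — no Small Lessor Declaration is on file.
Exception (b) requires that the reference index is less than 371; but the reference index is 383, not less than 371, so (b) is unavailable.
Exception (c) fails — the Class D Waiver is not current.
Exception (d) fails — the compliance score is 47 points, not less than 46 points.
Exception (e) is satisfied on its face — Samir is a registered non-profit; total rental receipts for the year are $5,200, less than the $5,560 limit; a current Provisional Waiver is held. Applying paragraphs (k)–(r): (k) applies (a current Category E Certificate is held), but is overridden by (l): (l) operates against (k): the qualifying period is 315 days, less than the 320 days limit. (m) would limit (l) — the coverage ratio is 26%, meeting the 26% threshold — but (n) sets (m) aside: (n) is triggered — assessed value is $169,000, under the $208,000 limit. (o) is engaged (the baseline figure is 612, meeting the 566 threshold), but is displaced by (p): (p) operates against (o): the space is let for business use. (q) is triggered (a current Provisional Notice is held), but is overridden by (r): (r) operates against (q): aggregate throughput is 3,040 units, less than the 3,090 units limit. Exception (e) stands.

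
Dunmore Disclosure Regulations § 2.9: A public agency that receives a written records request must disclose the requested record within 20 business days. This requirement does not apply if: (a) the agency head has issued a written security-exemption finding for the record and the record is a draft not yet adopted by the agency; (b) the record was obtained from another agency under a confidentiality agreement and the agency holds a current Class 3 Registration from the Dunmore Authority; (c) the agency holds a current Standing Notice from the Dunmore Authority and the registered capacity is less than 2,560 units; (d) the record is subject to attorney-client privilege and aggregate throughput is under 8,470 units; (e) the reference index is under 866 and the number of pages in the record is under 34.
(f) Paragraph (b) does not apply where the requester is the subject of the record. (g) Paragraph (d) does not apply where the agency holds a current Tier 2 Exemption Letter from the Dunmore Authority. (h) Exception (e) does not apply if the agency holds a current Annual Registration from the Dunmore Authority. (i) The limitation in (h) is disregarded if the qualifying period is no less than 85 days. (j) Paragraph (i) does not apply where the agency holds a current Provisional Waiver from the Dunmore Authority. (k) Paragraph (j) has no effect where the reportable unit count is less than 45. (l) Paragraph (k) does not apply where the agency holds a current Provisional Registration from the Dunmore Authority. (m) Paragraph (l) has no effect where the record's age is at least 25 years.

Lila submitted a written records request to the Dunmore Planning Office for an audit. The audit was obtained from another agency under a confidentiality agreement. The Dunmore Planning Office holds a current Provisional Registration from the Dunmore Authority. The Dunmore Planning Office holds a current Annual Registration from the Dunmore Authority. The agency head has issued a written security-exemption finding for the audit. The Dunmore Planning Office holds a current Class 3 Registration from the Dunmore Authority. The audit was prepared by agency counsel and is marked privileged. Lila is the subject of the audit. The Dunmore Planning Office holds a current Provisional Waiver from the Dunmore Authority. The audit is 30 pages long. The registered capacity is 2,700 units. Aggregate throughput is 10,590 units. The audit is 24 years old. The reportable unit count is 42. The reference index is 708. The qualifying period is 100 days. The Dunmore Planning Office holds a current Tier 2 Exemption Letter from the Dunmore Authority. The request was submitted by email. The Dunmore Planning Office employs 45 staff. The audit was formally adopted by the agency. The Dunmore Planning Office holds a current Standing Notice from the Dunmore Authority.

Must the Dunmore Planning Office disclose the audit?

Yes — the Dunmore Planning Office must disclose the audit.

Exception (a) requires that the record is a draft not yet adopted by the agency; but the audit has been formally adopted, so (a) is unavailable.
Exception (b) is satisfied on its face — the audit was obtained under a confidentiality agreement; a current Class 3 Registration is held. Turning to paragraph (f): (f) is triggered — Lila is the subject of the audit. So (b) is unavailable.
Exception (c) does not apply: the registered capacity is 2,700 units, not less than 2,560 units.
Exception (d) requires that aggregate throughput is under 8,470 units; but aggregate throughput is 10,590 units, not under 8,470 units, so (d) is unavailable.
All of (e)'s requirements are met (the reference index is 708, under the 866 limit; the number of pages in the record is 30, under the 34 limit). But: (h) operates against (e): a current Annual Registration is held. (i) would limit (h) — the qualifying period is 100 days, meeting the 85 days threshold — but (j) sets (i) aside: (j) operates against (i): a current Provisional Waiver is held. (k) is triggered (the reportable unit count is 42, less than the 45 limit), but is set aside by (l): (l) applies — a current Provisional Registration is held. (m), which would lift (l), is not triggered — the record's age is 24 years, short of 25 years. Exception (e) does not apply.
No exception applies. The general rule governs.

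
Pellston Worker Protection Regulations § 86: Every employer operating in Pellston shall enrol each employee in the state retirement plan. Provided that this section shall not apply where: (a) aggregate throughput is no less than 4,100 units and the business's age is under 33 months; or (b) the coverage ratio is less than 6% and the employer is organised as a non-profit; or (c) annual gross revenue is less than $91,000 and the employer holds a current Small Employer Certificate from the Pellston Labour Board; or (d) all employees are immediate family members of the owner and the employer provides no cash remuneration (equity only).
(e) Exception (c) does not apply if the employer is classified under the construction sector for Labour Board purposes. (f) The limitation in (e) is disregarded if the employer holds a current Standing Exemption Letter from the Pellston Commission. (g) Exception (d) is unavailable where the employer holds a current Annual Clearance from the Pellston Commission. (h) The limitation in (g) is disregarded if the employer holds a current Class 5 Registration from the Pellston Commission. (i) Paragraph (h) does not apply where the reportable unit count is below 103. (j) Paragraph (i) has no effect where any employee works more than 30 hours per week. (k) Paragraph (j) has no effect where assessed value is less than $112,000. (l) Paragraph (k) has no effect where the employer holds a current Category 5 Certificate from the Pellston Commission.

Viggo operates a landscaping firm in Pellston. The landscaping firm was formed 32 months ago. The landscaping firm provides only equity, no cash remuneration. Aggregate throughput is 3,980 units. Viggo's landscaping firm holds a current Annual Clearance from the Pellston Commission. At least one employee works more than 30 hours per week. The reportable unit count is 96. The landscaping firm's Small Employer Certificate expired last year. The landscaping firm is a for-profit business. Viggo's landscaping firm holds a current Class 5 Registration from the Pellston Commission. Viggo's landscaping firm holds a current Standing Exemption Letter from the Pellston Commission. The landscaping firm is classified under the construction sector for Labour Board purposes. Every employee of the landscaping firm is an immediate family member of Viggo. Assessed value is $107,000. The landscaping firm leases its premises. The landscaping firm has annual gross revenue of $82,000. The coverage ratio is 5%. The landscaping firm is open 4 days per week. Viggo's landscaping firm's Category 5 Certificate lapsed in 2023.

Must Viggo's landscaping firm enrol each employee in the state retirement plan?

Yes — Viggo's landscaping firm must enrol each employee in the state retirement plan.

Exception (a) requires that aggregate throughput is no less than 4,100 units; but aggregate throughput is 3,980 units, short of 4,100 units, so (a) is unavailable.
Exception (b) requires that the employer is organised as a non-profit; but the employer is for-profit, so (b) is unavailable.
Exception (c) requires that the employer holds a current Small Employer Certificate from the Pellston Labour Board; but the Small Employer Certificate has expired, so (c) is unavailable.
Exception (d)'s conditions are all satisfied: every employee is an immediate family member; remuneration is equity-only. Turning to paragraphs (g)–(l): (g) operates against (d): a current Annual Clearance is held. (h) would limit (g) — a current Class 5 Registration is held — but (i) sets (h) aside: (i) operates against (h): the reportable unit count is 96, below the 103 limit. (j) operates (at least one employee exceeds 30 hours/week), but yields to (k): (k) operates against (j): assessed value is $107,000, less than the $112,000 limit. (l), which would lift (k), is not engaged — there is no Category 5 Certificate in force. (d) is therefore removed.
No exception is made out. Viggo's landscaping firm falls within the general rule.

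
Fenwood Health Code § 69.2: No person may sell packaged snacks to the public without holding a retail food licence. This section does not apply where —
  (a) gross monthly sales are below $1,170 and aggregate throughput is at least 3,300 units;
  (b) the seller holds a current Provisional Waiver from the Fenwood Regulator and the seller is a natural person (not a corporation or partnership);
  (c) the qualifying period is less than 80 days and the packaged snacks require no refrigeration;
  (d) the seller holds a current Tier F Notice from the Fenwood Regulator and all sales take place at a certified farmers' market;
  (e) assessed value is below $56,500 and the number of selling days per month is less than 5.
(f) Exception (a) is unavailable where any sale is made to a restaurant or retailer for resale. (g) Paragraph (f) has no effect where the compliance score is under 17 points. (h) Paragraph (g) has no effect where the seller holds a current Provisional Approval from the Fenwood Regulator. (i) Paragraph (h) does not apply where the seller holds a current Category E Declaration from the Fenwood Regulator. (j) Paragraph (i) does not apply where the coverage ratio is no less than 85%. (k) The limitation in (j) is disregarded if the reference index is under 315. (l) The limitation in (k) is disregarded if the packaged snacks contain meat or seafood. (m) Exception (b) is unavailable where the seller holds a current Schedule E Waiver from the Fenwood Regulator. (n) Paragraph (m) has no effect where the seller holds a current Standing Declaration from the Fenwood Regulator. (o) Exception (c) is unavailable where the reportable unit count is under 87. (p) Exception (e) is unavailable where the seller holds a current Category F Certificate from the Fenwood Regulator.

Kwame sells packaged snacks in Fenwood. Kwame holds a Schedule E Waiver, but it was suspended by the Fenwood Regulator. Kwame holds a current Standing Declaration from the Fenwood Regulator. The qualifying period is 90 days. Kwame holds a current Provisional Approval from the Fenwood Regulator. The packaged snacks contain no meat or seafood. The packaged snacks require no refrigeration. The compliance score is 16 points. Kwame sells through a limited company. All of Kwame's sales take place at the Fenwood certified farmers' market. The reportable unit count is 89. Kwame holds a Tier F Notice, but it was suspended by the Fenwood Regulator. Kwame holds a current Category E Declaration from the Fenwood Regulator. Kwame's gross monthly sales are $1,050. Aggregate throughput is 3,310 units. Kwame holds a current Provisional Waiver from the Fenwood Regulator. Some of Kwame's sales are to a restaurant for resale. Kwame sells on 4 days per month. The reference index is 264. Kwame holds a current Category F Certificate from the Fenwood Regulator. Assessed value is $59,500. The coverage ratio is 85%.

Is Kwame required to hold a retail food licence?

No — exception (a) applies; Kwame is not required to hold a retail food licence.

Exception (a): gross monthly sales are $1,050, below the $1,170 limit; aggregate throughput is 3,310 units, meeting the 3,300 units threshold — every condition holds. Applying paragraphs (f)–(l): (f) would limit (a) — some sales are to a restaurant for resale — but (g) sets (f) aside: (g) operates — the compliance score is 16 points, under the 17 points limit. (h) would limit (g) — a current Provisional Approval is held — but (i) sets (h) aside: (i) is engaged — a current Category E Declaration is held. (j) is triggered (the coverage ratio is 85%, meeting the 85% threshold), but is overridden by (k): (k) applies — the reference index is 264, under the 315 limit. (l), which would lift (k), is inapplicable — the packaged snacks contain no meat or seafood. So (a) applies.
Exception (b) does not apply: the seller operates through a limited company.
Exception (c) requires that the qualifying period is less than 80 days; but the qualifying period is 90 days, not less than 80 days, so (c) is unavailable.
Exception (d) requires that the seller holds a current Tier F Notice from the Fenwood Regulator; but there is no Tier F Notice in force, so (d) is unavailable.
Exception (e) fails — assessed value is $59,500, not below $56,500.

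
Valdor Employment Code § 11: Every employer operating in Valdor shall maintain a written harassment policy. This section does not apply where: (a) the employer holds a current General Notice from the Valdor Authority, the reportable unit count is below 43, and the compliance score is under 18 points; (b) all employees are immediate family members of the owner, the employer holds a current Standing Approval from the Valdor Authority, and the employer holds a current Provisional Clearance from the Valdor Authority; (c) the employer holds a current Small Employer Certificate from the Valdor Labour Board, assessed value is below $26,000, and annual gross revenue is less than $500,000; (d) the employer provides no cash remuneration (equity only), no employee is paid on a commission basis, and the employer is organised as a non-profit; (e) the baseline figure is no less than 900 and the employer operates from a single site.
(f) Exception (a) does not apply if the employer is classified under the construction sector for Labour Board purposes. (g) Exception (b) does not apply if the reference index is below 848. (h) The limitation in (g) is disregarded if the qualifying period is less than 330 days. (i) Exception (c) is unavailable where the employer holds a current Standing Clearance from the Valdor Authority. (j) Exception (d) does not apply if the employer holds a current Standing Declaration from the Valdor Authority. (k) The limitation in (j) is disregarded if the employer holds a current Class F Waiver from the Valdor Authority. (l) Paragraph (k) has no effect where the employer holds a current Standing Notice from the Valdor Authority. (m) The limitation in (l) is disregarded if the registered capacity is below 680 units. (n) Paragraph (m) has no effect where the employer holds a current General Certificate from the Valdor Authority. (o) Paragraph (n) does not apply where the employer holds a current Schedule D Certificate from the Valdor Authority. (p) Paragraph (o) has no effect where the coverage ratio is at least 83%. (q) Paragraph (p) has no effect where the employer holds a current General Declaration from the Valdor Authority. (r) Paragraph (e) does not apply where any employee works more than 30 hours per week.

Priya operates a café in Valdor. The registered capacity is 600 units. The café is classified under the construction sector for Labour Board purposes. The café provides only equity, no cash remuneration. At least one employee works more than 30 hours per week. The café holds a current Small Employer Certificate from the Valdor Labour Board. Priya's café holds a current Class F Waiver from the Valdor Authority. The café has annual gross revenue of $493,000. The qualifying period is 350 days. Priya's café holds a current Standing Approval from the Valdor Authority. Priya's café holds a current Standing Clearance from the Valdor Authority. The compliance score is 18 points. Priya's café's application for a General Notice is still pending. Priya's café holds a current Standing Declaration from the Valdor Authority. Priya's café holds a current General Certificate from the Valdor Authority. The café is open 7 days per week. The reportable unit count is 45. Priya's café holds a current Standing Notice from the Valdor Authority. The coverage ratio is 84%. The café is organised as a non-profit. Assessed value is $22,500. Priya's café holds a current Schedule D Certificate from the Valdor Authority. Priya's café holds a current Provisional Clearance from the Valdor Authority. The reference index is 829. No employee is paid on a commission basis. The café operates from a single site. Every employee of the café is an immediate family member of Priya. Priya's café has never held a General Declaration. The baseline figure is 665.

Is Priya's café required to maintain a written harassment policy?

Yes — Priya's café must maintain a written harassment policy.

Exception (a) does not apply: the General Notice is not current.
All of (b)'s requirements are met (every employee is an immediate family member; a current Standing Approval is held; a current Provisional Clearance is held). But: (g) operates against (b): the reference index is 829, below the 848 limit. (h) is not triggered (the qualifying period is 350 days, not less than 330 days), so (g) stands. (b) is therefore removed.
Exception (c): a current Small Employer Certificate is held; assessed value is $22,500, below the $26,000 limit; annual gross revenue is $493,000, less than the $500,000 limit — every condition holds. But applying paragraph (i): (i) applies — a current Standing Clearance is held. Exception (c) does not apply.
All of (d)'s requirements are met (remuneration is equity-only; no employee is paid on commission; the employer is a non-profit). But: (j) is triggered — a current Standing Declaration is held. (k) would limit (j) — a current Class F Waiver is held — but (l) sets (k) aside: (l) applies — a current Standing Notice is held. (m) is engaged (the registered capacity is 600 units, below the 680 units limit), but is overridden by (n): (n) is triggered — a current General Certificate is held. (o) would limit (n) — a current Schedule D Certificate is held — but (p) sets (o) aside: (p) operates against (o): the coverage ratio is 84%, meeting the 83% threshold. (q) is not triggered (the General Declaration is not current), so (p) stands. Exception (d) does not apply.
Exception (e) fails — the baseline figure is 665, short of 900.
No exception applies. The general rule governs.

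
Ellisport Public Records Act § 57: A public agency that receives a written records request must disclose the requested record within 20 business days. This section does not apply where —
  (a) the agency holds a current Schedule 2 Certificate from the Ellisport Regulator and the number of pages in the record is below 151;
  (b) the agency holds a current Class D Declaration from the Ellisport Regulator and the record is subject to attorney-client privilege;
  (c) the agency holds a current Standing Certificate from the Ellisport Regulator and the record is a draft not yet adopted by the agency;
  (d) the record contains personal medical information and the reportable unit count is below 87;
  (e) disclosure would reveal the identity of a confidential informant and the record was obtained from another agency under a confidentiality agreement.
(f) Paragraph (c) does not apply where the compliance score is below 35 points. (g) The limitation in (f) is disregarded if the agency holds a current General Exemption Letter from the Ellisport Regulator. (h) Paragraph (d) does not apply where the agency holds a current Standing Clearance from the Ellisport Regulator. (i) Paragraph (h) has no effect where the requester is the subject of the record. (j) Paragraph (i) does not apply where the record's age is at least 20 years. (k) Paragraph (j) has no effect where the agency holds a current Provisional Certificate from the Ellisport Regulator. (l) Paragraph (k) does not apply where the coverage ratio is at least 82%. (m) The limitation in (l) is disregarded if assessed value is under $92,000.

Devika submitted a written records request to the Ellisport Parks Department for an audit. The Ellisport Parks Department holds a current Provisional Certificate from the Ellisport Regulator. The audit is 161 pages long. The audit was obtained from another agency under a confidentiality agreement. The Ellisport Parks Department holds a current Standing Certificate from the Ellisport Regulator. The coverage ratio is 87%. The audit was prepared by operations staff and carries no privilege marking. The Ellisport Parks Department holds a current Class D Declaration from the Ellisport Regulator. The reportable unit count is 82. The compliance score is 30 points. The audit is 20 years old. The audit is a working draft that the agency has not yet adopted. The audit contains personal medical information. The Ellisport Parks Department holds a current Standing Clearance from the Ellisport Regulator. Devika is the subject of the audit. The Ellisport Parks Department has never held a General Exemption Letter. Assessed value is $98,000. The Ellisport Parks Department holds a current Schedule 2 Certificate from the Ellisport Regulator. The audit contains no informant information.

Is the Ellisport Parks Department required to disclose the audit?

Yes — the Ellisport Parks Department must disclose the audit.

Exception (a) fails — the number of pages in the record is 161, not below 151.
Exception (b) fails — the audit carries no privilege marking.
Exception (c) is satisfied on its face — a current Standing Certificate is held; the audit is an unadopted draft. But applying paragraphs (f)–(g): (f) operates — the compliance score is 30 points, below the 35 points limit. (g), which would lift (f), is inapplicable — no current General Exemption Letter is held. Exception (c) does not apply.
Exception (d): the audit contains personal medical information; the reportable unit count is 82, below the 87 limit — every condition holds. But: (h) is triggered — a current Standing Clearance is held. (i) would limit (h) — Devika is the subject of the audit — but (j) sets (i) aside: (j) is engaged — the record's age is 20 years, meeting the 20 years threshold. (k) would limit (j) — a current Provisional Certificate is held — but (l) sets (k) aside: (l) operates against (k): the coverage ratio is 87%, meeting the 82% threshold. (m), which would lift (l), is not engaged — assessed value is $98,000, not under $92,000. (d) is therefore removed.
Exception (e) fails — the audit contains no informant information.
No exception displaces § 57.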